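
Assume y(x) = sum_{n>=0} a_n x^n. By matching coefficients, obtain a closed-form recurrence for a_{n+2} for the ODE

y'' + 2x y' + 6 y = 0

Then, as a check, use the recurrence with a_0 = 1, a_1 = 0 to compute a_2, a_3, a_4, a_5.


Substitute y = sum_n a_n x^n.
y''(x) has coefficient (n+2)(n+1) a_{n+2} at x^n;
2 x y'(x) has coefficient 2 n a_n at x^n (shift);
6 y(x) has coefficient 6 a_n at x^n.
Matching x^n: (n+2)(n+1) a_{n+2} + (2n + 6) a_n = 0.
Thus a_{n+2} = (-2n - 6) / ((n+1)(n+2)) * a_n.

Check with a_0 = 1, a_1 = 0 (apply the recurrence for n = 0, 1, 2, 3): a_0 = 1, a_1 = 0, a_2 = -3, a_3 = 0, a_4 = 5/2, a_5 = 0.

a_(n+2) = (-2n - 6) / ((n+1)(n+2)) * a_n; check: a_0 = 1, a_1 = 0, a_2 = -3, a_3 = 0, a_4 = 5/2, a_5 = 0


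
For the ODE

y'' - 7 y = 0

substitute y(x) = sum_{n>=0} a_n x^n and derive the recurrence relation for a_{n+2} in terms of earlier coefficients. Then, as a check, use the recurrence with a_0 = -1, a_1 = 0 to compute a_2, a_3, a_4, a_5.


Substitute y = sum_n a_n x^n into y'' + (const) y = 0.
y''(x) = sum_{n>=0} (n+2)(n+1) a_{n+2} x^n.
The ODE becomes sum_n [(n+2)(n+1) a_{n+2} - 7 a_n] x^n = 0.
Setting each coefficient to zero gives the recurrence:
  (n+2)(n+1) a_{n+2} - 7 a_n = 0,
  a_{n+2} = 7 / ((n+1)(n+2)) a_n.

Check with a_0 = -1, a_1 = 0 (apply the recurrence for n = 0, 1, 2, 3): a_0 = -1, a_1 = 0, a_2 = -7/2, a_3 = 0, a_4 = -49/24, a_5 = 0.

a_{n+2} = 7/((n+1)(n+2)) * a_n; check: a_0 = -1, a_1 = 0, a_2 = -7/2, a_3 = 0, a_4 = -49/24, a_5 = 0


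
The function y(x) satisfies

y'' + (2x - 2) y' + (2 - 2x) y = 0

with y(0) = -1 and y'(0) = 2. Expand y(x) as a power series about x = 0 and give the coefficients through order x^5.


Ansatz: y(x) = sum_{n>=0} a_n x^n, so y'(x) = sum_{n>=1} n a_n x^(n-1) and y''(x) = sum_{n>=2} n(n-1) a_n x^(n-2).
Substitute into P(x) y'' + Q(x) y' + R(x) y = 0 with P(x) = 1, Q(x) = 2x - 2, R(x) = 2 - 2x, and match powers of x.
Initial conditions: a_0 = -1, a_1 = 2.
Setting the coefficient of each power of x to zero and solving order by order (substituting the coefficients already found):
  x^0: 2 a_2 - 2 a_1 + 2 a_0 = 0  ->  2 a_2 = 2 a_1 - 2 a_0 = 6  ->  a_2 = 3
  x^1: 6 a_3 - 4 a_2 + 4 a_1 - 2 a_0 = 0  ->  6 a_3 = 4 a_2 - 4 a_1 + 2 a_0 = 2  ->  a_3 = 1/3
  x^2: 12 a_4 - 6 a_3 + 6 a_2 - 2 a_1 = 0  ->  12 a_4 = 6 a_3 - 6 a_2 + 2 a_1 = -12  ->  a_4 = -1
  x^3: 20 a_5 - 8 a_4 + 8 a_3 - 2 a_2 = 0  ->  20 a_5 = 8 a_4 - 8 a_3 + 2 a_2 = -14/3  ->  a_5 = -7/30
Truncated series: y(x) = -1 + 2 x + 3 x^2 + (1/3) x^3 - x^4 - (7/30) x^5 + O(x^6).

a_0 = -1; a_1 = 2; a_2 = 3; a_3 = 1/3; a_4 = -1; a_5 = -7/30


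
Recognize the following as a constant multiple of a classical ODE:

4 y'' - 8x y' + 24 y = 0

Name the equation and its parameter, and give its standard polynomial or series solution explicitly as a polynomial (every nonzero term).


All three coefficients share the factor 4; dividing through by 4 gives  y'' - 2x y' + 6 y = 0.
This matches the Hermite equation y'' - 2x y' + 2n y = 0 with 2n = 6, so n = 3; the polynomial solution is H_3(x).
With y = sum_k a_k x^k, matching x^k gives (k+2)(k+1) a_{k+2} = 2(k - n) a_k = 2(k - 3) a_k. The right side vanishes at k = 3, so the series with the parity of 3 terminates at degree 3.
Standard normalization: leading coefficient of H_n is 2^n, so a_3 = 2^3 = 8. Work downward with a_k = (k+1)(k+2) a_{k+2} / (2(k - n)):
  a_1 = (2)(3)(8) / (2(1 - 3)) = 48/(-4) = -12
Hence H_3(x) = 8 x^3 - 12 x.

H_3(x); series = 8 x^3 - 12 x


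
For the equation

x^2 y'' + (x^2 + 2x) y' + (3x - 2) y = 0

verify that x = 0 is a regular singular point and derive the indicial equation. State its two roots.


Divide by x^2 to reach normal form y'' + P_1(x) y' + P_2(x) y = 0 with P_1(x) = 1 + 2/x and P_2(x) = 3/x - 2/x^2.
x = 0 is a singular point because the y'-coefficient 1 + 2/x has a pole at x = 0 and the y-coefficient 3/x - 2/x^2 has a pole at x = 0.
It is a regular singular point because x P_1(x) = p(x) = x + 2 and x^2 P_2(x) = q(x) = 3x - 2 are polynomials, hence analytic at x = 0.
p(0) = 2,  q(0) = -2.
Indicial equation: r(r-1) + p(0) r + q(0) = 0, i.e. r^2 + (p(0) - 1) r + q(0) = 0, i.e. r^2 + 1 r - 2 = 0.
Discriminant: (1)^2 - 4(-2) = 9, so r = (-1 ± 3)/2.
Solving: r_1 = 1, r_2 = -2.

indicial: r^2 + 1 r - 2 = 0; roots r_1 = 1, r_2 = -2


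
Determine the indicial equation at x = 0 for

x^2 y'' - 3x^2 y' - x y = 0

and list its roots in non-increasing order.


Divide by x^2 to reach normal form y'' + P_1(x) y' + P_2(x) y = 0 with P_1(x) = -3 and P_2(x) = -1/x.
x = 0 is a singular point because the y-coefficient -1/x has a pole at x = 0.
It is a regular singular point because x P_1(x) = p(x) = -3x and x^2 P_2(x) = q(x) = -x are polynomials, hence analytic at x = 0.
p(0) = 0,  q(0) = 0.
Indicial equation: r(r-1) + p(0) r + q(0) = 0, i.e. r^2 + (p(0) - 1) r + q(0) = 0, i.e. r^2 - 1 r = 0.
Discriminant: (-1)^2 - 4(0) = 1, so r = (1 ± 1)/2.
Solving: r_1 = 1, r_2 = 0.

indicial: r^2 - 1 r = 0; roots r_1 = 1, r_2 = 0


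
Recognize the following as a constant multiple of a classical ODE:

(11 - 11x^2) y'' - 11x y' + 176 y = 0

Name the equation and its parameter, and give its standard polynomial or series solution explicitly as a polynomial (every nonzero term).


All three coefficients share the factor 11; dividing through by 11 gives  (1 - x^2) y'' - x y' + 16 y = 0.
This matches the Chebyshev equation (1 - x^2) y'' - x y' + n^2 y = 0 (note the -x y' term, not -2x y') with n^2 = 16, so n = 4; the polynomial solution is T_4(x).
With y = sum_k a_k x^k, matching x^k gives (k+2)(k+1) a_{k+2} = (k^2 - n^2) a_k = (k - 4)(k + 4) a_k. The right side vanishes at k = 4, so the series with the parity of 4 terminates at degree 4.
Standard normalization: leading coefficient of T_n is 2^(n-1), so a_4 = 2^3 = 8. Work downward with a_k = (k+1)(k+2) a_{k+2} / ((k - 4)(k + 4)):
  a_2 = (3)(4)(8) / ((2 - 4)(2 + 4)) = 96/(-12) = -8
  a_0 = (1)(2)(-8) / ((0 - 4)(0 + 4)) = -16/(-16) = 1
Hence T_4(x) = 8 x^4 - 8 x^2 + 1.

T_4(x); series = 8 x^4 - 8 x^2 + 1


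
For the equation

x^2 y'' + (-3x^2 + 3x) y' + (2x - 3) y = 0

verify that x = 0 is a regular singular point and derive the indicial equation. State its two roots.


Divide by x^2 to reach normal form y'' + P_1(x) y' + P_2(x) y = 0 with P_1(x) = -3 + 3/x and P_2(x) = 2/x - 3/x^2.
x = 0 is a singular point because the y'-coefficient -3 + 3/x has a pole at x = 0 and the y-coefficient 2/x - 3/x^2 has a pole at x = 0.
It is a regular singular point because x P_1(x) = p(x) = 3 - 3x and x^2 P_2(x) = q(x) = 2x - 3 are polynomials, hence analytic at x = 0.
p(0) = 3,  q(0) = -3.
Indicial equation: r(r-1) + p(0) r + q(0) = 0, i.e. r^2 + (p(0) - 1) r + q(0) = 0, i.e. r^2 + 2 r - 3 = 0.
Discriminant: (2)^2 - 4(-3) = 16, so r = (-2 ± 4)/2.
Solving: r_1 = 1, r_2 = -3.

indicial: r^2 + 2 r - 3 = 0; roots r_1 = 1, r_2 = -3


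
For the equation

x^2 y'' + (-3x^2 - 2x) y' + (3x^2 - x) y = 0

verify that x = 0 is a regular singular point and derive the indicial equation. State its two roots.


Divide by x^2 to reach normal form y'' + P_1(x) y' + P_2(x) y = 0 with P_1(x) = -3 - 2/x and P_2(x) = 3 - 1/x.
x = 0 is a singular point because the y'-coefficient -3 - 2/x has a pole at x = 0 and the y-coefficient 3 - 1/x has a pole at x = 0.
It is a regular singular point because x P_1(x) = p(x) = -3x - 2 and x^2 P_2(x) = q(x) = 3x^2 - x are polynomials, hence analytic at x = 0.
p(0) = -2,  q(0) = 0.
Indicial equation: r(r-1) + p(0) r + q(0) = 0, i.e. r^2 + (p(0) - 1) r + q(0) = 0, i.e. r^2 - 3 r = 0.
Discriminant: (-3)^2 - 4(0) = 9, so r = (3 ± 3)/2.
Solving: r_1 = 3, r_2 = 0.

indicial: r^2 - 3 r = 0; roots r_1 = 3, r_2 = 0


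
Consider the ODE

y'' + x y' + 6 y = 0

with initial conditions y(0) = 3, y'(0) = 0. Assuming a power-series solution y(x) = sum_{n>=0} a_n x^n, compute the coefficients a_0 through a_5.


Ansatz: y(x) = sum_{n>=0} a_n x^n, so y'(x) = sum_{n>=1} n a_n x^(n-1) and y''(x) = sum_{n>=2} n(n-1) a_n x^(n-2).
Substitute into P(x) y'' + Q(x) y' + R(x) y = 0 with P(x) = 1, Q(x) = x, R(x) = 6, and match powers of x.
Initial conditions: a_0 = 3, a_1 = 0.
Setting the coefficient of each power of x to zero and solving order by order (substituting the coefficients already found):
  x^0: 2 a_2 + 6 a_0 = 0  ->  2 a_2 = -6 a_0 = -18  ->  a_2 = -9
  x^1: 6 a_3 + 7 a_1 = 0  ->  6 a_3 = -7 a_1 = 0  ->  a_3 = 0
  x^2: 12 a_4 + 8 a_2 = 0  ->  12 a_4 = -8 a_2 = 72  ->  a_4 = 6
  x^3: 20 a_5 + 9 a_3 = 0  ->  20 a_5 = -9 a_3 = 0  ->  a_5 = 0
Truncated series: y(x) = 3 - 9 x^2 + 6 x^4 + O(x^6).

a_0 = 3; a_1 = 0; a_2 = -9; a_3 = 0; a_4 = 6; a_5 = 0


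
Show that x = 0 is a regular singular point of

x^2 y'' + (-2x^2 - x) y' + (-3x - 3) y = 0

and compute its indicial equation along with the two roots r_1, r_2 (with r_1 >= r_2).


Divide by x^2 to reach normal form y'' + P_1(x) y' + P_2(x) y = 0 with P_1(x) = -2 - 1/x and P_2(x) = -3/x - 3/x^2.
x = 0 is a singular point because the y'-coefficient -2 - 1/x has a pole at x = 0 and the y-coefficient -3/x - 3/x^2 has a pole at x = 0.
It is a regular singular point because x P_1(x) = p(x) = -2x - 1 and x^2 P_2(x) = q(x) = -3x - 3 are polynomials, hence analytic at x = 0.
p(0) = -1,  q(0) = -3.
Indicial equation: r(r-1) + p(0) r + q(0) = 0, i.e. r^2 + (p(0) - 1) r + q(0) = 0, i.e. r^2 - 2 r - 3 = 0.
Discriminant: (-2)^2 - 4(-3) = 16, so r = (2 ± 4)/2.
Solving: r_1 = 3, r_2 = -1.

indicial: r^2 - 2 r - 3 = 0; roots r_1 = 3, r_2 = -1


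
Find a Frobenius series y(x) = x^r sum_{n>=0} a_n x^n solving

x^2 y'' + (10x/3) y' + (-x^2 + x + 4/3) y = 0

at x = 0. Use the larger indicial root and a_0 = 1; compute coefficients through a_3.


Write in Frobenius form y'' + (p(x)/x) y' + (q(x)/x^2) y = 0:
  p(x) = 10/3,  q(x) = -x^2 + x + 4/3.
Indicial equation: r(r-1) + (10/3) r + (4/3) = 0 -> roots r_1 = -1, r_2 = -4/3.
Take r = r_1 = -1. Let y(x) = x^r sum_{n>=0} a_n x^n with a_0 = 1.
Substitute y = x^r sum a_n x^n and match x^{r+n}. The recurrence is
  D(n) a_n + 1 a_{n-1} - 1 a_{n-2} = 0,  where D(n) = (r+n)(r+n-1) + (10/3)(r+n) + (4/3).
  a_n = [-1 a_{n-1} + 1 a_{n-2}] / D(n).
Since the indicial polynomial factors as (r - r_1)(r - r_2), D(n) = (r_1 + n - r_1)(r_1 + n - r_2) = n(n + 1/3).
Evaluating step by step (a_0 = 1):
  n = 1: D(1) = 1(1 + 1/3) = 4/3; numerator = -1(1) = -1; a_1 = (-1)/(4/3) = -3/4
  n = 2: D(2) = 2(2 + 1/3) = 14/3; numerator = -1(-3/4) + 1(1) = 7/4; a_2 = (7/4)/(14/3) = 3/8
  n = 3: D(3) = 3(3 + 1/3) = 10; numerator = -1(3/8) + 1(-3/4) = -9/8; a_3 = (-9/8)/(10) = -9/80

r = -1; a_0 = 1; a_1 = -3/4; a_2 = 3/8; a_3 = -9/80


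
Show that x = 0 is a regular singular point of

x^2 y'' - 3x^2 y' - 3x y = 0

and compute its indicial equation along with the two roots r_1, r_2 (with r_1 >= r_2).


Divide by x^2 to reach normal form y'' + P_1(x) y' + P_2(x) y = 0 with P_1(x) = -3 and P_2(x) = -3/x.
x = 0 is a singular point because the y-coefficient -3/x has a pole at x = 0.
It is a regular singular point because x P_1(x) = p(x) = -3x and x^2 P_2(x) = q(x) = -3x are polynomials, hence analytic at x = 0.
p(0) = 0,  q(0) = 0.
Indicial equation: r(r-1) + p(0) r + q(0) = 0, i.e. r^2 + (p(0) - 1) r + q(0) = 0, i.e. r^2 - 1 r = 0.
Discriminant: (-1)^2 - 4(0) = 1, so r = (1 ± 1)/2.
Solving: r_1 = 1, r_2 = 0.

indicial: r^2 - 1 r = 0; roots r_1 = 1, r_2 = 0


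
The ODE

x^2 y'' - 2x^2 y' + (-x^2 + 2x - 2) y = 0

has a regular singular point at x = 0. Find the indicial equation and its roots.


Divide by x^2 to reach normal form y'' + P_1(x) y' + P_2(x) y = 0 with P_1(x) = -2 and P_2(x) = -1 + 2/x - 2/x^2.
x = 0 is a singular point because the y-coefficient -1 + 2/x - 2/x^2 has a pole at x = 0.
It is a regular singular point because x P_1(x) = p(x) = -2x and x^2 P_2(x) = q(x) = -x^2 + 2x - 2 are polynomials, hence analytic at x = 0.
p(0) = 0,  q(0) = -2.
Indicial equation: r(r-1) + p(0) r + q(0) = 0, i.e. r^2 + (p(0) - 1) r + q(0) = 0, i.e. r^2 - 1 r - 2 = 0.
Discriminant: (-1)^2 - 4(-2) = 9, so r = (1 ± 3)/2.
Solving: r_1 = 2, r_2 = -1.

indicial: r^2 - 1 r - 2 = 0; roots r_1 = 2, r_2 = -1


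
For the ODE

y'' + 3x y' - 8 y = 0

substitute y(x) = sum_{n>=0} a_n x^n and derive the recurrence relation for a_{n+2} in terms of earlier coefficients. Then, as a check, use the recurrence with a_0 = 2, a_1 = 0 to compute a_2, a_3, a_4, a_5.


Substitute y = sum_n a_n x^n.
y''(x) has coefficient (n+2)(n+1) a_{n+2} at x^n;
3 x y'(x) has coefficient 3 n a_n at x^n (shift);
-8 y(x) has coefficient -8 a_n at x^n.
Matching x^n: (n+2)(n+1) a_{n+2} + (3n - 8) a_n = 0.
Thus a_{n+2} = (-3n + 8) / ((n+1)(n+2)) * a_n.

Check with a_0 = 2, a_1 = 0 (apply the recurrence for n = 0, 1, 2, 3): a_0 = 2, a_1 = 0, a_2 = 8, a_3 = 0, a_4 = 4/3, a_5 = 0.

a_(n+2) = (-3n + 8) / ((n+1)(n+2)) * a_n; check: a_0 = 2, a_1 = 0, a_2 = 8, a_3 = 0, a_4 = 4/3, a_5 = 0


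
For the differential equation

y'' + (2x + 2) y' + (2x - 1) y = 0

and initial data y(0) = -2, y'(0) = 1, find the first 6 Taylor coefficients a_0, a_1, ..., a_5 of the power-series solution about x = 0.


Ansatz: y(x) = sum_{n>=0} a_n x^n, so y'(x) = sum_{n>=1} n a_n x^(n-1) and y''(x) = sum_{n>=2} n(n-1) a_n x^(n-2).
Substitute into P(x) y'' + Q(x) y' + R(x) y = 0 with P(x) = 1, Q(x) = 2x + 2, R(x) = 2x - 1, and match powers of x.
Initial conditions: a_0 = -2, a_1 = 1.
Setting the coefficient of each power of x to zero and solving order by order (substituting the coefficients already found):
  x^0: 2 a_2 + 2 a_1 - a_0 = 0  ->  2 a_2 = -2 a_1 + a_0 = -4  ->  a_2 = -2
  x^1: 6 a_3 + 4 a_2 + a_1 + 2 a_0 = 0  ->  6 a_3 = -4 a_2 - a_1 - 2 a_0 = 11  ->  a_3 = 11/6
  x^2: 12 a_4 + 6 a_3 + 3 a_2 + 2 a_1 = 0  ->  12 a_4 = -6 a_3 - 3 a_2 - 2 a_1 = -7  ->  a_4 = -7/12
  x^3: 20 a_5 + 8 a_4 + 5 a_3 + 2 a_2 = 0  ->  20 a_5 = -8 a_4 - 5 a_3 - 2 a_2 = -1/2  ->  a_5 = -1/40
Truncated series: y(x) = -2 + x - 2 x^2 + (11/6) x^3 - (7/12) x^4 - (1/40) x^5 + O(x^6).

a_0 = -2; a_1 = 1; a_2 = -2; a_3 = 11/6; a_4 = -7/12; a_5 = -1/40


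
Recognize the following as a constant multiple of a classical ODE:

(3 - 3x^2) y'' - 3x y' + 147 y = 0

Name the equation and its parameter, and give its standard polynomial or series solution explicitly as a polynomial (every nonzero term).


All three coefficients share the factor 3; dividing through by 3 gives  (1 - x^2) y'' - x y' + 49 y = 0.
This matches the Chebyshev equation (1 - x^2) y'' - x y' + n^2 y = 0 (note the -x y' term, not -2x y') with n^2 = 49, so n = 7; the polynomial solution is T_7(x).
With y = sum_k a_k x^k, matching x^k gives (k+2)(k+1) a_{k+2} = (k^2 - n^2) a_k = (k - 7)(k + 7) a_k. The right side vanishes at k = 7, so the series with the parity of 7 terminates at degree 7.
Standard normalization: leading coefficient of T_n is 2^(n-1), so a_7 = 2^6 = 64. Work downward with a_k = (k+1)(k+2) a_{k+2} / ((k - 7)(k + 7)):
  a_5 = (6)(7)(64) / ((5 - 7)(5 + 7)) = 2688/(-24) = -112
  a_3 = (4)(5)(-112) / ((3 - 7)(3 + 7)) = -2240/(-40) = 56
  a_1 = (2)(3)(56) / ((1 - 7)(1 + 7)) = 336/(-48) = -7
Hence T_7(x) = 64 x^7 - 112 x^5 + 56 x^3 - 7 x.

T_7(x); series = 64 x^7 - 112 x^5 + 56 x^3 - 7 x


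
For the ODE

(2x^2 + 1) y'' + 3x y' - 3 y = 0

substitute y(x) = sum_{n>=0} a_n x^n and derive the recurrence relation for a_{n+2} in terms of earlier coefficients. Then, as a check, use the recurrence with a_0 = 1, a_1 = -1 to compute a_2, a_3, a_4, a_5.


Substitute y = sum_n a_n x^n.
(1 + 2 x^2) y'' contributes (n+2)(n+1) a_{n+2} + 2 n(n-1) a_n at x^n.
3 x y'(x) contributes 3 n a_n at x^n.
-3 y(x) contributes -3 a_n at x^n.
Matching x^n: (n+2)(n+1) a_{n+2} + (2 n(n-1) + 3 n - 3) a_n = 0.
Thus a_{n+2} = (-2 n(n-1) - 3 n + 3) / ((n+1)(n+2)) * a_n.

Check with a_0 = 1, a_1 = -1 (apply the recurrence for n = 0, 1, 2, 3): a_0 = 1, a_1 = -1, a_2 = 3/2, a_3 = 0, a_4 = -7/8, a_5 = 0.

a_(n+2) = (-2 n(n-1) - 3 n + 3) / ((n+1)(n+2)) * a_n; check: a_0 = 1, a_1 = -1, a_2 = 3/2, a_3 = 0, a_4 = -7/8, a_5 = 0


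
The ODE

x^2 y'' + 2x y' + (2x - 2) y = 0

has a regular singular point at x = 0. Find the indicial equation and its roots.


Divide by x^2 to reach normal form y'' + P_1(x) y' + P_2(x) y = 0 with P_1(x) = 2/x and P_2(x) = 2/x - 2/x^2.
x = 0 is a singular point because the y'-coefficient 2/x has a pole at x = 0 and the y-coefficient 2/x - 2/x^2 has a pole at x = 0.
It is a regular singular point because x P_1(x) = p(x) = 2 and x^2 P_2(x) = q(x) = 2x - 2 are polynomials, hence analytic at x = 0.
p(0) = 2,  q(0) = -2.
Indicial equation: r(r-1) + p(0) r + q(0) = 0, i.e. r^2 + (p(0) - 1) r + q(0) = 0, i.e. r^2 + 1 r - 2 = 0.
Discriminant: (1)^2 - 4(-2) = 9, so r = (-1 ± 3)/2.
Solving: r_1 = 1, r_2 = -2.

indicial: r^2 + 1 r - 2 = 0; roots r_1 = 1, r_2 = -2


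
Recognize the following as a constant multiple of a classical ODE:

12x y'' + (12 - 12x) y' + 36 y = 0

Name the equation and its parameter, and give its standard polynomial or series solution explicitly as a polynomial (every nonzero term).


All three coefficients share the factor 12; dividing through by 12 gives  x y'' + (1 - x) y' + 3 y = 0.
This matches the Laguerre equation x y'' + (1 - x) y' + n y = 0 with n = 3; the polynomial solution is L_3(x).
With y = sum_k a_k x^k, matching x^k gives (k+1)k a_{k+1} + (k+1) a_{k+1} - k a_k + n a_k = 0, i.e. (k+1)^2 a_{k+1} = (k - n) a_k = (k - 3) a_k. The right side vanishes at k = 3, so the series terminates at degree 3.
Standard normalization L_n(0) = 1 gives a_0 = 1. Work upward with a_{k+1} = (k - 3) a_k / (k+1)^2:
  a_1 = (0 - 3)(1) / 1^2 = -3/1 = -3
  a_2 = (1 - 3)(-3) / 2^2 = 6/4 = 3/2
  a_3 = (2 - 3)(3/2) / 3^2 = (-3/2)/9 = -1/6
Hence L_3(x) = -x^3/6 + 3 x^2/2 - 3 x + 1.

L_3(x); series = -x^3/6 + 3 x^2/2 - 3 x + 1


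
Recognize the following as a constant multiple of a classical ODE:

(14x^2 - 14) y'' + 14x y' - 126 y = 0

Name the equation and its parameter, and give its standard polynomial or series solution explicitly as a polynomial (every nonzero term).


All three coefficients share the factor -14; dividing through by -14 gives  (1 - x^2) y'' - x y' + 9 y = 0.
This matches the Chebyshev equation (1 - x^2) y'' - x y' + n^2 y = 0 (note the -x y' term, not -2x y') with n^2 = 9, so n = 3; the polynomial solution is T_3(x).
With y = sum_k a_k x^k, matching x^k gives (k+2)(k+1) a_{k+2} = (k^2 - n^2) a_k = (k - 3)(k + 3) a_k. The right side vanishes at k = 3, so the series with the parity of 3 terminates at degree 3.
Standard normalization: leading coefficient of T_n is 2^(n-1), so a_3 = 2^2 = 4. Work downward with a_k = (k+1)(k+2) a_{k+2} / ((k - 3)(k + 3)):
  a_1 = (2)(3)(4) / ((1 - 3)(1 + 3)) = 24/(-8) = -3
Hence T_3(x) = 4 x^3 - 3 x.

T_3(x); series = 4 x^3 - 3 x


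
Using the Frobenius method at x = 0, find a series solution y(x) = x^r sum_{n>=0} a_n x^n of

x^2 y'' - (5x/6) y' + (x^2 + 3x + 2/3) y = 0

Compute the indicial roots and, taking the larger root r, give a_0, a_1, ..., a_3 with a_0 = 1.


Write in Frobenius form y'' + (p(x)/x) y' + (q(x)/x^2) y = 0:
  p(x) = -5/6,  q(x) = x^2 + 3x + 2/3.
Indicial equation: r(r-1) + (-5/6) r + (2/3) = 0 -> roots r_1 = 4/3, r_2 = 1/2.
Take r = r_1 = 4/3. Let y(x) = x^r sum_{n>=0} a_n x^n with a_0 = 1.
Substitute y = x^r sum a_n x^n and match x^{r+n}. The recurrence is
  D(n) a_n + 3 a_{n-1} + 1 a_{n-2} = 0,  where D(n) = (r+n)(r+n-1) + (-5/6)(r+n) + (2/3).
  a_n = [-3 a_{n-1} - 1 a_{n-2}] / D(n).
Since the indicial polynomial factors as (r - r_1)(r - r_2), D(n) = (r_1 + n - r_1)(r_1 + n - r_2) = n(n + 5/6).
Evaluating step by step (a_0 = 1):
  n = 1: D(1) = 1(1 + 5/6) = 11/6; numerator = -3(1) = -3; a_1 = (-3)/(11/6) = -18/11
  n = 2: D(2) = 2(2 + 5/6) = 17/3; numerator = -3(-18/11) - 1(1) = 43/11; a_2 = (43/11)/(17/3) = 129/187
  n = 3: D(3) = 3(3 + 5/6) = 23/2; numerator = -3(129/187) - 1(-18/11) = -81/187; a_3 = (-81/187)/(23/2) = -162/4301

r = 4/3; a_0 = 1; a_1 = -18/11; a_2 = 129/187; a_3 = -162/4301


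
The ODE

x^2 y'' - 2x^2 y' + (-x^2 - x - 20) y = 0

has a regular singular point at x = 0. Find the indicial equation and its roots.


Divide by x^2 to reach normal form y'' + P_1(x) y' + P_2(x) y = 0 with P_1(x) = -2 and P_2(x) = -1 - 1/x - 20/x^2.
x = 0 is a singular point because the y-coefficient -1 - 1/x - 20/x^2 has a pole at x = 0.
It is a regular singular point because x P_1(x) = p(x) = -2x and x^2 P_2(x) = q(x) = -x^2 - x - 20 are polynomials, hence analytic at x = 0.
p(0) = 0,  q(0) = -20.
Indicial equation: r(r-1) + p(0) r + q(0) = 0, i.e. r^2 + (p(0) - 1) r + q(0) = 0, i.e. r^2 - 1 r - 20 = 0.
Discriminant: (-1)^2 - 4(-20) = 81, so r = (1 ± 9)/2.
Solving: r_1 = 5, r_2 = -4.

indicial: r^2 - 1 r - 20 = 0; roots r_1 = 5, r_2 = -4


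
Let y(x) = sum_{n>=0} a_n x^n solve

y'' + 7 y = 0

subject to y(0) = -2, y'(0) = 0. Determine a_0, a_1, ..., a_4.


Ansatz: y(x) = sum_{n>=0} a_n x^n, so y'(x) = sum_{n>=1} n a_n x^(n-1) and y''(x) = sum_{n>=2} n(n-1) a_n x^(n-2).
Substitute into P(x) y'' + Q(x) y' + R(x) y = 0 with P(x) = 1, Q(x) = 0, R(x) = 7, and match powers of x.
Initial conditions: a_0 = -2, a_1 = 0.
Setting the coefficient of each power of x to zero and solving order by order (substituting the coefficients already found):
  x^0: 2 a_2 + 7 a_0 = 0  ->  2 a_2 = -7 a_0 = 14  ->  a_2 = 7
  x^1: 6 a_3 + 7 a_1 = 0  ->  6 a_3 = -7 a_1 = 0  ->  a_3 = 0
  x^2: 12 a_4 + 7 a_2 = 0  ->  12 a_4 = -7 a_2 = -49  ->  a_4 = -49/12
Truncated series: y(x) = -2 + 7 x^2 - (49/12) x^4 + O(x^5).

a_0 = -2; a_1 = 0; a_2 = 7; a_3 = 0; a_4 = -49/12


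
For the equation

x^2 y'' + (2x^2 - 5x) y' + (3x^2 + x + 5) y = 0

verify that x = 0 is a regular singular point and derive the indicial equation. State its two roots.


Divide by x^2 to reach normal form y'' + P_1(x) y' + P_2(x) y = 0 with P_1(x) = 2 - 5/x and P_2(x) = 3 + 1/x + 5/x^2.
x = 0 is a singular point because the y'-coefficient 2 - 5/x has a pole at x = 0 and the y-coefficient 3 + 1/x + 5/x^2 has a pole at x = 0.
It is a regular singular point because x P_1(x) = p(x) = 2x - 5 and x^2 P_2(x) = q(x) = 3x^2 + x + 5 are polynomials, hence analytic at x = 0.
p(0) = -5,  q(0) = 5.
Indicial equation: r(r-1) + p(0) r + q(0) = 0, i.e. r^2 + (p(0) - 1) r + q(0) = 0, i.e. r^2 - 6 r + 5 = 0.
Discriminant: (-6)^2 - 4(5) = 16, so r = (6 ± 4)/2.
Solving: r_1 = 5, r_2 = 1.

indicial: r^2 - 6 r + 5 = 0; roots r_1 = 5, r_2 = 1


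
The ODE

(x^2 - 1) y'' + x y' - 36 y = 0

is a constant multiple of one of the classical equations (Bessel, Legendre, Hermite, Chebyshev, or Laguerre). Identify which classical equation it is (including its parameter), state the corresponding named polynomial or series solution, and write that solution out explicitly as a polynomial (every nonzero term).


All three coefficients share the factor -1; dividing through by -1 gives  (1 - x^2) y'' - x y' + 36 y = 0.
This matches the Chebyshev equation (1 - x^2) y'' - x y' + n^2 y = 0 (note the -x y' term, not -2x y') with n^2 = 36, so n = 6; the polynomial solution is T_6(x).
With y = sum_k a_k x^k, matching x^k gives (k+2)(k+1) a_{k+2} = (k^2 - n^2) a_k = (k - 6)(k + 6) a_k. The right side vanishes at k = 6, so the series with the parity of 6 terminates at degree 6.
Standard normalization: leading coefficient of T_n is 2^(n-1), so a_6 = 2^5 = 32. Work downward with a_k = (k+1)(k+2) a_{k+2} / ((k - 6)(k + 6)):
  a_4 = (5)(6)(32) / ((4 - 6)(4 + 6)) = 960/(-20) = -48
  a_2 = (3)(4)(-48) / ((2 - 6)(2 + 6)) = -576/(-32) = 18
  a_0 = (1)(2)(18) / ((0 - 6)(0 + 6)) = 36/(-36) = -1
Hence T_6(x) = 32 x^6 - 48 x^4 + 18 x^2 - 1.

T_6(x); series = 32 x^6 - 48 x^4 + 18 x^2 - 1


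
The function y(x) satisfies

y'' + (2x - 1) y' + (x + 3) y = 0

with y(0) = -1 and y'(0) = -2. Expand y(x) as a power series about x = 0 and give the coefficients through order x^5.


Ansatz: y(x) = sum_{n>=0} a_n x^n, so y'(x) = sum_{n>=1} n a_n x^(n-1) and y''(x) = sum_{n>=2} n(n-1) a_n x^(n-2).
Substitute into P(x) y'' + Q(x) y' + R(x) y = 0 with P(x) = 1, Q(x) = 2x - 1, R(x) = x + 3, and match powers of x.
Initial conditions: a_0 = -1, a_1 = -2.
Setting the coefficient of each power of x to zero and solving order by order (substituting the coefficients already found):
  x^0: 2 a_2 - a_1 + 3 a_0 = 0  ->  2 a_2 = a_1 - 3 a_0 = 1  ->  a_2 = 1/2
  x^1: 6 a_3 - 2 a_2 + 5 a_1 + a_0 = 0  ->  6 a_3 = 2 a_2 - 5 a_1 - a_0 = 12  ->  a_3 = 2
  x^2: 12 a_4 - 3 a_3 + 7 a_2 + a_1 = 0  ->  12 a_4 = 3 a_3 - 7 a_2 - a_1 = 9/2  ->  a_4 = 3/8
  x^3: 20 a_5 - 4 a_4 + 9 a_3 + a_2 = 0  ->  20 a_5 = 4 a_4 - 9 a_3 - a_2 = -17  ->  a_5 = -17/20
Truncated series: y(x) = -1 - 2 x + (1/2) x^2 + 2 x^3 + (3/8) x^4 - (17/20) x^5 + O(x^6).

a_0 = -1; a_1 = -2; a_2 = 1/2; a_3 = 2; a_4 = 3/8; a_5 = -17/20


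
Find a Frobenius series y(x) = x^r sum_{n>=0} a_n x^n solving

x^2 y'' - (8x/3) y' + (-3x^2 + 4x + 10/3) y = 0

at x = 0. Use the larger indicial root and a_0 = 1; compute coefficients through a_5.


Write in Frobenius form y'' + (p(x)/x) y' + (q(x)/x^2) y = 0:
  p(x) = -8/3,  q(x) = -3x^2 + 4x + 10/3.
Indicial equation: r(r-1) + (-8/3) r + (10/3) = 0 -> roots r_1 = 2, r_2 = 5/3.
Take r = r_1 = 2. Let y(x) = x^r sum_{n>=0} a_n x^n with a_0 = 1.
Substitute y = x^r sum a_n x^n and match x^{r+n}. The recurrence is
  D(n) a_n + 4 a_{n-1} - 3 a_{n-2} = 0,  where D(n) = (r+n)(r+n-1) + (-8/3)(r+n) + (10/3).
  a_n = [-4 a_{n-1} + 3 a_{n-2}] / D(n).
Since the indicial polynomial factors as (r - r_1)(r - r_2), D(n) = (r_1 + n - r_1)(r_1 + n - r_2) = n(n + 1/3).
Evaluating step by step (a_0 = 1):
  n = 1: D(1) = 1(1 + 1/3) = 4/3; numerator = -4(1) = -4; a_1 = (-4)/(4/3) = -3
  n = 2: D(2) = 2(2 + 1/3) = 14/3; numerator = -4(-3) + 3(1) = 15; a_2 = (15)/(14/3) = 45/14
  n = 3: D(3) = 3(3 + 1/3) = 10; numerator = -4(45/14) + 3(-3) = -153/7; a_3 = (-153/7)/(10) = -153/70
  n = 4: D(4) = 4(4 + 1/3) = 52/3; numerator = -4(-153/70) + 3(45/14) = 1287/70; a_4 = (1287/70)/(52/3) = 297/280
  n = 5: D(5) = 5(5 + 1/3) = 80/3; numerator = -4(297/280) + 3(-153/70) = -54/5; a_5 = (-54/5)/(80/3) = -81/200

r = 2; a_0 = 1; a_1 = -3; a_2 = 45/14; a_3 = -153/70; a_4 = 297/280; a_5 = -81/200


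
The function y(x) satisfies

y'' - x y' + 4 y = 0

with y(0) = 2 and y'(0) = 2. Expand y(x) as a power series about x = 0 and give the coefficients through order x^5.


Ansatz: y(x) = sum_{n>=0} a_n x^n, so y'(x) = sum_{n>=1} n a_n x^(n-1) and y''(x) = sum_{n>=2} n(n-1) a_n x^(n-2).
Substitute into P(x) y'' + Q(x) y' + R(x) y = 0 with P(x) = 1, Q(x) = -x, R(x) = 4, and match powers of x.
Initial conditions: a_0 = 2, a_1 = 2.
Setting the coefficient of each power of x to zero and solving order by order (substituting the coefficients already found):
  x^0: 2 a_2 + 4 a_0 = 0  ->  2 a_2 = -4 a_0 = -8  ->  a_2 = -4
  x^1: 6 a_3 + 3 a_1 = 0  ->  6 a_3 = -3 a_1 = -6  ->  a_3 = -1
  x^2: 12 a_4 + 2 a_2 = 0  ->  12 a_4 = -2 a_2 = 8  ->  a_4 = 2/3
  x^3: 20 a_5 + a_3 = 0  ->  20 a_5 = -a_3 = 1  ->  a_5 = 1/20
Truncated series: y(x) = 2 + 2 x - 4 x^2 - x^3 + (2/3) x^4 + (1/20) x^5 + O(x^6).

a_0 = 2; a_1 = 2; a_2 = -4; a_3 = -1; a_4 = 2/3; a_5 = 1/20


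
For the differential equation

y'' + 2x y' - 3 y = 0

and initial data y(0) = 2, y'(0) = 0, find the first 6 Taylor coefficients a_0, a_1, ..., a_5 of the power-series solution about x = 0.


Ansatz: y(x) = sum_{n>=0} a_n x^n, so y'(x) = sum_{n>=1} n a_n x^(n-1) and y''(x) = sum_{n>=2} n(n-1) a_n x^(n-2).
Substitute into P(x) y'' + Q(x) y' + R(x) y = 0 with P(x) = 1, Q(x) = 2x, R(x) = -3, and match powers of x.
Initial conditions: a_0 = 2, a_1 = 0.
Setting the coefficient of each power of x to zero and solving order by order (substituting the coefficients already found):
  x^0: 2 a_2 - 3 a_0 = 0  ->  2 a_2 = 3 a_0 = 6  ->  a_2 = 3
  x^1: 6 a_3 - a_1 = 0  ->  6 a_3 = a_1 = 0  ->  a_3 = 0
  x^2: 12 a_4 + a_2 = 0  ->  12 a_4 = -a_2 = -3  ->  a_4 = -1/4
  x^3: 20 a_5 + 3 a_3 = 0  ->  20 a_5 = -3 a_3 = 0  ->  a_5 = 0
Truncated series: y(x) = 2 + 3 x^2 - (1/4) x^4 + O(x^6).

a_0 = 2; a_1 = 0; a_2 = 3; a_3 = 0; a_4 = -1/4; a_5 = 0


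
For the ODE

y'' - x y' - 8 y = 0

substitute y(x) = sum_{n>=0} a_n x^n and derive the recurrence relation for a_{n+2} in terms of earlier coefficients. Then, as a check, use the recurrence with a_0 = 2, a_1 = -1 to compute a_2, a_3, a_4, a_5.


Substitute y = sum_n a_n x^n.
y''(x) has coefficient (n+2)(n+1) a_{n+2} at x^n;
-x y'(x) has coefficient -n a_n at x^n (shift);
-8 y(x) has coefficient -8 a_n at x^n.
Matching x^n: (n+2)(n+1) a_{n+2} + (-n - 8) a_n = 0.
Thus a_{n+2} = (n + 8) / ((n+1)(n+2)) * a_n.

Check with a_0 = 2, a_1 = -1 (apply the recurrence for n = 0, 1, 2, 3): a_0 = 2, a_1 = -1, a_2 = 8, a_3 = -3/2, a_4 = 20/3, a_5 = -33/40.

a_(n+2) = (n + 8) / ((n+1)(n+2)) * a_n; check: a_0 = 2, a_1 = -1, a_2 = 8, a_3 = -3/2, a_4 = 20/3, a_5 = -33/40


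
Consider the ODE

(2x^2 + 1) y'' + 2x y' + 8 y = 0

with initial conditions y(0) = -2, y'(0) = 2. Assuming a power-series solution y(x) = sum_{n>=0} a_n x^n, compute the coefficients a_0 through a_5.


Ansatz: y(x) = sum_{n>=0} a_n x^n, so y'(x) = sum_{n>=1} n a_n x^(n-1) and y''(x) = sum_{n>=2} n(n-1) a_n x^(n-2).
Substitute into P(x) y'' + Q(x) y' + R(x) y = 0 with P(x) = 2x^2 + 1, Q(x) = 2x, R(x) = 8, and match powers of x.
Initial conditions: a_0 = -2, a_1 = 2.
Setting the coefficient of each power of x to zero and solving order by order (substituting the coefficients already found):
  x^0: 2 a_2 + 8 a_0 = 0  ->  2 a_2 = -8 a_0 = 16  ->  a_2 = 8
  x^1: 6 a_3 + 10 a_1 = 0  ->  6 a_3 = -10 a_1 = -20  ->  a_3 = -10/3
  x^2: 12 a_4 + 16 a_2 = 0  ->  12 a_4 = -16 a_2 = -128  ->  a_4 = -32/3
  x^3: 20 a_5 + 26 a_3 = 0  ->  20 a_5 = -26 a_3 = 260/3  ->  a_5 = 13/3
Truncated series: y(x) = -2 + 2 x + 8 x^2 - (10/3) x^3 - (32/3) x^4 + (13/3) x^5 + O(x^6).

a_0 = -2; a_1 = 2; a_2 = 8; a_3 = -10/3; a_4 = -32/3; a_5 = 13/3


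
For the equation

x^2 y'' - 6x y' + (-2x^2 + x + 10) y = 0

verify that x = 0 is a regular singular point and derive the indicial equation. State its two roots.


Divide by x^2 to reach normal form y'' + P_1(x) y' + P_2(x) y = 0 with P_1(x) = -6/x and P_2(x) = -2 + 1/x + 10/x^2.
x = 0 is a singular point because the y'-coefficient -6/x has a pole at x = 0 and the y-coefficient -2 + 1/x + 10/x^2 has a pole at x = 0.
It is a regular singular point because x P_1(x) = p(x) = -6 and x^2 P_2(x) = q(x) = -2x^2 + x + 10 are polynomials, hence analytic at x = 0.
p(0) = -6,  q(0) = 10.
Indicial equation: r(r-1) + p(0) r + q(0) = 0, i.e. r^2 + (p(0) - 1) r + q(0) = 0, i.e. r^2 - 7 r + 10 = 0.
Discriminant: (-7)^2 - 4(10) = 9, so r = (7 ± 3)/2.
Solving: r_1 = 5, r_2 = 2.

indicial: r^2 - 7 r + 10 = 0; roots r_1 = 5, r_2 = 2


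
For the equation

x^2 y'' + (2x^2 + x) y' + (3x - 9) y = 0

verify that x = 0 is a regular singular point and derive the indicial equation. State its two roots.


Divide by x^2 to reach normal form y'' + P_1(x) y' + P_2(x) y = 0 with P_1(x) = 2 + 1/x and P_2(x) = 3/x - 9/x^2.
x = 0 is a singular point because the y'-coefficient 2 + 1/x has a pole at x = 0 and the y-coefficient 3/x - 9/x^2 has a pole at x = 0.
It is a regular singular point because x P_1(x) = p(x) = 2x + 1 and x^2 P_2(x) = q(x) = 3x - 9 are polynomials, hence analytic at x = 0.
p(0) = 1,  q(0) = -9.
Indicial equation: r(r-1) + p(0) r + q(0) = 0, i.e. r^2 + (p(0) - 1) r + q(0) = 0, i.e. r^2 - 9 = 0.
Discriminant: (0)^2 - 4(-9) = 36, so r = (0 ± 6)/2.
Solving: r_1 = 3, r_2 = -3.

indicial: r^2 - 9 = 0; roots r_1 = 3, r_2 = -3


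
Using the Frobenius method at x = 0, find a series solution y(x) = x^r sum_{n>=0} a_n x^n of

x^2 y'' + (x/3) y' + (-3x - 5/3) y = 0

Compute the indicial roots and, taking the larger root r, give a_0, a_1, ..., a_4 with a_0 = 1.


Write in Frobenius form y'' + (p(x)/x) y' + (q(x)/x^2) y = 0:
  p(x) = 1/3,  q(x) = -3x - 5/3.
Indicial equation: r(r-1) + (1/3) r + (-5/3) = 0 -> roots r_1 = 5/3, r_2 = -1.
Take r = r_1 = 5/3. Let y(x) = x^r sum_{n>=0} a_n x^n with a_0 = 1.
Substitute y = x^r sum a_n x^n and match x^{r+n}. The recurrence is
  D(n) a_n - 3 a_{n-1} = 0,  where D(n) = (r+n)(r+n-1) + (1/3)(r+n) + (-5/3).
  a_n = 3 / D(n) * a_{n-1}.
Since the indicial polynomial factors as (r - r_1)(r - r_2), D(n) = (r_1 + n - r_1)(r_1 + n - r_2) = n(n + 8/3).
Evaluating step by step (a_0 = 1):
  n = 1: D(1) = 1(1 + 8/3) = 11/3; numerator = 3(1) = 3; a_1 = (3)/(11/3) = 9/11
  n = 2: D(2) = 2(2 + 8/3) = 28/3; numerator = 3(9/11) = 27/11; a_2 = (27/11)/(28/3) = 81/308
  n = 3: D(3) = 3(3 + 8/3) = 17; numerator = 3(81/308) = 243/308; a_3 = (243/308)/(17) = 243/5236
  n = 4: D(4) = 4(4 + 8/3) = 80/3; numerator = 3(243/5236) = 729/5236; a_4 = (729/5236)/(80/3) = 2187/418880

r = 5/3; a_0 = 1; a_1 = 9/11; a_2 = 81/308; a_3 = 243/5236; a_4 = 2187/418880


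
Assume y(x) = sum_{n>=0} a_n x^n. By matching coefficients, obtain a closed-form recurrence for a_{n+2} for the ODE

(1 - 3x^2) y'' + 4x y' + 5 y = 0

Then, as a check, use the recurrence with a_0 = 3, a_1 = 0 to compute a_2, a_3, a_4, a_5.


Substitute y = sum_n a_n x^n.
(1 - 3 x^2) y'' contributes (n+2)(n+1) a_{n+2} - 3 n(n-1) a_n at x^n.
4 x y'(x) contributes 4 n a_n at x^n.
5 y(x) contributes 5 a_n at x^n.
Matching x^n: (n+2)(n+1) a_{n+2} + (-3 n(n-1) + 4 n + 5) a_n = 0.
Thus a_{n+2} = (3 n(n-1) - 4 n - 5) / ((n+1)(n+2)) * a_n.

Check with a_0 = 3, a_1 = 0 (apply the recurrence for n = 0, 1, 2, 3): a_0 = 3, a_1 = 0, a_2 = -15/2, a_3 = 0, a_4 = 35/8, a_5 = 0.

a_(n+2) = (3 n(n-1) - 4 n - 5) / ((n+1)(n+2)) * a_n; check: a_0 = 3, a_1 = 0, a_2 = -15/2, a_3 = 0, a_4 = 35/8, a_5 = 0


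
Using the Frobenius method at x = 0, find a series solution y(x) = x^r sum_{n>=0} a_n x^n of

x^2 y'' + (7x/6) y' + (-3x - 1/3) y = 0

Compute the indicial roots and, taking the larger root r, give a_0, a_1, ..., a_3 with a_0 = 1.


Write in Frobenius form y'' + (p(x)/x) y' + (q(x)/x^2) y = 0:
  p(x) = 7/6,  q(x) = -3x - 1/3.
Indicial equation: r(r-1) + (7/6) r + (-1/3) = 0 -> roots r_1 = 1/2, r_2 = -2/3.
Take r = r_1 = 1/2. Let y(x) = x^r sum_{n>=0} a_n x^n with a_0 = 1.
Substitute y = x^r sum a_n x^n and match x^{r+n}. The recurrence is
  D(n) a_n - 3 a_{n-1} = 0,  where D(n) = (r+n)(r+n-1) + (7/6)(r+n) + (-1/3).
  a_n = 3 / D(n) * a_{n-1}.
Since the indicial polynomial factors as (r - r_1)(r - r_2), D(n) = (r_1 + n - r_1)(r_1 + n - r_2) = n(n + 7/6).
Evaluating step by step (a_0 = 1):
  n = 1: D(1) = 1(1 + 7/6) = 13/6; numerator = 3(1) = 3; a_1 = (3)/(13/6) = 18/13
  n = 2: D(2) = 2(2 + 7/6) = 19/3; numerator = 3(18/13) = 54/13; a_2 = (54/13)/(19/3) = 162/247
  n = 3: D(3) = 3(3 + 7/6) = 25/2; numerator = 3(162/247) = 486/247; a_3 = (486/247)/(25/2) = 972/6175

r = 1/2; a_0 = 1; a_1 = 18/13; a_2 = 162/247; a_3 = 972/6175


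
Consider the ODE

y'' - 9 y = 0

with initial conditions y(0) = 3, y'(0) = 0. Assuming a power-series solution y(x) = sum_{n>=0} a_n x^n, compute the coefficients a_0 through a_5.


Ansatz: y(x) = sum_{n>=0} a_n x^n, so y'(x) = sum_{n>=1} n a_n x^(n-1) and y''(x) = sum_{n>=2} n(n-1) a_n x^(n-2).
Substitute into P(x) y'' + Q(x) y' + R(x) y = 0 with P(x) = 1, Q(x) = 0, R(x) = -9, and match powers of x.
Initial conditions: a_0 = 3, a_1 = 0.
Setting the coefficient of each power of x to zero and solving order by order (substituting the coefficients already found):
  x^0: 2 a_2 - 9 a_0 = 0  ->  2 a_2 = 9 a_0 = 27  ->  a_2 = 27/2
  x^1: 6 a_3 - 9 a_1 = 0  ->  6 a_3 = 9 a_1 = 0  ->  a_3 = 0
  x^2: 12 a_4 - 9 a_2 = 0  ->  12 a_4 = 9 a_2 = 243/2  ->  a_4 = 81/8
  x^3: 20 a_5 - 9 a_3 = 0  ->  20 a_5 = 9 a_3 = 0  ->  a_5 = 0
Truncated series: y(x) = 3 + (27/2) x^2 + (81/8) x^4 + O(x^6).

a_0 = 3; a_1 = 0; a_2 = 27/2; a_3 = 0; a_4 = 81/8; a_5 = 0


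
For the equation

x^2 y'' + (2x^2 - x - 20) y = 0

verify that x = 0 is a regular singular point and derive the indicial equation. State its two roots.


Divide by x^2 to reach normal form y'' + P_1(x) y' + P_2(x) y = 0 with P_1(x) = 0 and P_2(x) = 2 - 1/x - 20/x^2.
x = 0 is a singular point because the y-coefficient 2 - 1/x - 20/x^2 has a pole at x = 0.
It is a regular singular point because x P_1(x) = p(x) = 0 and x^2 P_2(x) = q(x) = 2x^2 - x - 20 are polynomials, hence analytic at x = 0.
p(0) = 0,  q(0) = -20.
Indicial equation: r(r-1) + p(0) r + q(0) = 0, i.e. r^2 + (p(0) - 1) r + q(0) = 0, i.e. r^2 - 1 r - 20 = 0.
Discriminant: (-1)^2 - 4(-20) = 81, so r = (1 ± 9)/2.
Solving: r_1 = 5, r_2 = -4.

indicial: r^2 - 1 r - 20 = 0; roots r_1 = 5, r_2 = -4


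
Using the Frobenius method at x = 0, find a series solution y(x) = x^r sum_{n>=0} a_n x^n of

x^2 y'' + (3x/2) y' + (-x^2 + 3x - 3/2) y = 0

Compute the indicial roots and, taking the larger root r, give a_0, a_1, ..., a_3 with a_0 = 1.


Write in Frobenius form y'' + (p(x)/x) y' + (q(x)/x^2) y = 0:
  p(x) = 3/2,  q(x) = -x^2 + 3x - 3/2.
Indicial equation: r(r-1) + (3/2) r + (-3/2) = 0 -> roots r_1 = 1, r_2 = -3/2.
Take r = r_1 = 1. Let y(x) = x^r sum_{n>=0} a_n x^n with a_0 = 1.
Substitute y = x^r sum a_n x^n and match x^{r+n}. The recurrence is
  D(n) a_n + 3 a_{n-1} - 1 a_{n-2} = 0,  where D(n) = (r+n)(r+n-1) + (3/2)(r+n) + (-3/2).
  a_n = [-3 a_{n-1} + 1 a_{n-2}] / D(n).
Since the indicial polynomial factors as (r - r_1)(r - r_2), D(n) = (r_1 + n - r_1)(r_1 + n - r_2) = n(n + 5/2).
Evaluating step by step (a_0 = 1):
  n = 1: D(1) = 1(1 + 5/2) = 7/2; numerator = -3(1) = -3; a_1 = (-3)/(7/2) = -6/7
  n = 2: D(2) = 2(2 + 5/2) = 9; numerator = -3(-6/7) + 1(1) = 25/7; a_2 = (25/7)/(9) = 25/63
  n = 3: D(3) = 3(3 + 5/2) = 33/2; numerator = -3(25/63) + 1(-6/7) = -43/21; a_3 = (-43/21)/(33/2) = -86/693

r = 1; a_0 = 1; a_1 = -6/7; a_2 = 25/63; a_3 = -86/693


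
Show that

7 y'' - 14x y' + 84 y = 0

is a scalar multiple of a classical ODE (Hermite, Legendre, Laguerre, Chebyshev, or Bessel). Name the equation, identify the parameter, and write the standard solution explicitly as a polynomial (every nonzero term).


All three coefficients share the factor 7; dividing through by 7 gives  y'' - 2x y' + 12 y = 0.
This matches the Hermite equation y'' - 2x y' + 2n y = 0 with 2n = 12, so n = 6; the polynomial solution is H_6(x).
With y = sum_k a_k x^k, matching x^k gives (k+2)(k+1) a_{k+2} = 2(k - n) a_k = 2(k - 6) a_k. The right side vanishes at k = 6, so the series with the parity of 6 terminates at degree 6.
Standard normalization: leading coefficient of H_n is 2^n, so a_6 = 2^6 = 64. Work downward with a_k = (k+1)(k+2) a_{k+2} / (2(k - n)):
  a_4 = (5)(6)(64) / (2(4 - 6)) = 1920/(-4) = -480
  a_2 = (3)(4)(-480) / (2(2 - 6)) = -5760/(-8) = 720
  a_0 = (1)(2)(720) / (2(0 - 6)) = 1440/(-12) = -120
Hence H_6(x) = 64 x^6 - 480 x^4 + 720 x^2 - 120.

H_6(x); series = 64 x^6 - 480 x^4 + 720 x^2 - 120


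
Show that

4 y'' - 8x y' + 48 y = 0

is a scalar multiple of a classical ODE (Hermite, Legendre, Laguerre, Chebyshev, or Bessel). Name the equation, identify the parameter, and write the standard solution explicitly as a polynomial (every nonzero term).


All three coefficients share the factor 4; dividing through by 4 gives  y'' - 2x y' + 12 y = 0.
This matches the Hermite equation y'' - 2x y' + 2n y = 0 with 2n = 12, so n = 6; the polynomial solution is H_6(x).
With y = sum_k a_k x^k, matching x^k gives (k+2)(k+1) a_{k+2} = 2(k - n) a_k = 2(k - 6) a_k. The right side vanishes at k = 6, so the series with the parity of 6 terminates at degree 6.
Standard normalization: leading coefficient of H_n is 2^n, so a_6 = 2^6 = 64. Work downward with a_k = (k+1)(k+2) a_{k+2} / (2(k - n)):
  a_4 = (5)(6)(64) / (2(4 - 6)) = 1920/(-4) = -480
  a_2 = (3)(4)(-480) / (2(2 - 6)) = -5760/(-8) = 720
  a_0 = (1)(2)(720) / (2(0 - 6)) = 1440/(-12) = -120
Hence H_6(x) = 64 x^6 - 480 x^4 + 720 x^2 - 120.

H_6(x); series = 64 x^6 - 480 x^4 + 720 x^2 - 120


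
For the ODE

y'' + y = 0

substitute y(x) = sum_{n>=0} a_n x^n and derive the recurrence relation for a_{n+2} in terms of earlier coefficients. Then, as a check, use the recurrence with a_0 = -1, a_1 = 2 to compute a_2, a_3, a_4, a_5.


Substitute y = sum_n a_n x^n into y'' + (const) y = 0.
y''(x) = sum_{n>=0} (n+2)(n+1) a_{n+2} x^n.
The ODE becomes sum_n [(n+2)(n+1) a_{n+2} + 1 a_n] x^n = 0.
Setting each coefficient to zero gives the recurrence:
  (n+2)(n+1) a_{n+2} + 1 a_n = 0,
  a_{n+2} = -1 / ((n+1)(n+2)) a_n.

Check with a_0 = -1, a_1 = 2 (apply the recurrence for n = 0, 1, 2, 3): a_0 = -1, a_1 = 2, a_2 = 1/2, a_3 = -1/3, a_4 = -1/24, a_5 = 1/60.

a_{n+2} = -1/((n+1)(n+2)) * a_n; check: a_0 = -1, a_1 = 2, a_2 = 1/2, a_3 = -1/3, a_4 = -1/24, a_5 = 1/60


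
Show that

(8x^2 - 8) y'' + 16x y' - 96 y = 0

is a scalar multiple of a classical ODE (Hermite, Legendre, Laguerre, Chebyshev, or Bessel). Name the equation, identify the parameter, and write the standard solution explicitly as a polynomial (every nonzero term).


All three coefficients share the factor -8; dividing through by -8 gives  (1 - x^2) y'' - 2x y' + 12 y = 0.
This matches the Legendre equation (1 - x^2) y'' - 2x y' + n(n+1) y = 0 (note the -2x y' term) with n(n+1) = 12, so n = 3; the polynomial solution is P_3(x).
With y = sum_k a_k x^k, matching x^k gives (k+2)(k+1) a_{k+2} = [k(k+1) - n(n+1)] a_k = (k - 3)(k + 4) a_k. The right side vanishes at k = 3, so the series with the parity of 3 terminates at degree 3.
Standard normalization (P_n(1) = 1): leading coefficient (2n)!/(2^n (n!)^2) = 720/(8*36) = 5/2, so a_3 = 5/2. Work downward with a_k = (k+1)(k+2) a_{k+2} / ((k - 3)(k + 4)):
  a_1 = (2)(3)(5/2) / ((1 - 3)(1 + 4)) = 15/(-10) = -3/2
Hence P_3(x) = 5 x^3/2 - 3 x/2.

P_3(x); series = 5 x^3/2 - 3 x/2
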